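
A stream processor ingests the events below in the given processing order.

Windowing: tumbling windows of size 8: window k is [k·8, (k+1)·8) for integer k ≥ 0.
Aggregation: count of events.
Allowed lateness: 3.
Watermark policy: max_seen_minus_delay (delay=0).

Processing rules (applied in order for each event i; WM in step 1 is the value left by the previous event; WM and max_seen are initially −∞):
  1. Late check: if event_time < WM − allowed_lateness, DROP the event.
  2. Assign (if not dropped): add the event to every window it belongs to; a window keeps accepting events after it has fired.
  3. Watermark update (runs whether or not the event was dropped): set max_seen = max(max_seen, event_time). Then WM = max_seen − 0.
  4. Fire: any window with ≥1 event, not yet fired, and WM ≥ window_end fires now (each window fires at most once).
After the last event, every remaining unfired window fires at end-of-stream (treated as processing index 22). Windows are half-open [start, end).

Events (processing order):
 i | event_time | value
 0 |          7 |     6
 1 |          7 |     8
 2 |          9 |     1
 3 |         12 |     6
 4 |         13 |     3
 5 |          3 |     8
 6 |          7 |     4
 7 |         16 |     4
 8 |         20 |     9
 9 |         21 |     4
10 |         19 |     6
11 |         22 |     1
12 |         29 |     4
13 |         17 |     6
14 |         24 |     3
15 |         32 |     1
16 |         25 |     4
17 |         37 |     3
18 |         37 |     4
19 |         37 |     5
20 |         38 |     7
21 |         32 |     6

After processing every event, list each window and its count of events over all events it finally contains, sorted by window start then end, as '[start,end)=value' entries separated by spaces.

[0,8)=2 [8,16)=3 [16,24)=5 [24,32)=1 [32,40)=5

i=0 t=7 v=6: → [0,8); WM=7
i=1 t=7 v=8: → [0,8); WM=7
i=2 t=9 v=1: → [8,16); WM=9; [0,8) fires=2
i=3 t=12 v=6: → [8,16); WM=12
i=4 t=13 v=3: → [8,16); WM=13
i=5 t=3 v=8: DROP (t<13-3); WM=13
i=6 t=7 v=4: DROP (t<13-3); WM=13
i=7 t=16 v=4: → [16,24); WM=16; [8,16) fires=3
i=8 t=20 v=9: → [16,24); WM=20
i=9 t=21 v=4: → [16,24); WM=21
i=10 t=19 v=6: → [16,24); WM=21
i=11 t=22 v=1: → [16,24); WM=22
i=12 t=29 v=4: → [24,32); WM=29; [16,24) fires=5
i=13 t=17 v=6: DROP (t<29-3); WM=29
i=14 t=24 v=3: DROP (t<29-3); WM=29
i=15 t=32 v=1: → [32,40); WM=32; [24,32) fires=1
i=16 t=25 v=4: DROP (t<32-3); WM=32
i=17 t=37 v=3: → [32,40); WM=37
i=18 t=37 v=4: → [32,40); WM=37
i=19 t=37 v=5: → [32,40); WM=37
i=20 t=38 v=7: → [32,40); WM=38
i=21 t=32 v=6: DROP (t<38-3); WM=38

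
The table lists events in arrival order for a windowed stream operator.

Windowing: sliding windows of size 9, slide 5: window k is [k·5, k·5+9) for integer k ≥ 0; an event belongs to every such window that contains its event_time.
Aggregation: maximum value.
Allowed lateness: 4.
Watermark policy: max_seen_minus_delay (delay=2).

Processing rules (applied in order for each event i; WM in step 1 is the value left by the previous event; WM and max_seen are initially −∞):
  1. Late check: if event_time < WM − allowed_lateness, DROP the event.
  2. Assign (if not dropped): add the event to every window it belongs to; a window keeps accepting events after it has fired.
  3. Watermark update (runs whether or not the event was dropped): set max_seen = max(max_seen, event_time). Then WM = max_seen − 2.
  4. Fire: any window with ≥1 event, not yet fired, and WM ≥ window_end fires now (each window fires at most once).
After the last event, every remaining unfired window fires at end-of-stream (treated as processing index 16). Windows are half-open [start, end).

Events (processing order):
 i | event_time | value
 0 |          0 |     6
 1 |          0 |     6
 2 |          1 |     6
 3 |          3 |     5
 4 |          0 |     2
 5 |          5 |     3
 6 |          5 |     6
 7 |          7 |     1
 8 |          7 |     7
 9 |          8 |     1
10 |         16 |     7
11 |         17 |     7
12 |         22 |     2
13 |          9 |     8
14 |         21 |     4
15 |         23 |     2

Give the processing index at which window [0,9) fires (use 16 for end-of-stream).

10

i=0 t=0 v=6: → [0,9); WM=-2
i=1 t=0 v=6: → [0,9); WM=-2
i=2 t=1 v=6: → [0,9); WM=-1
i=3 t=3 v=5: → [0,9); WM=1
i=4 t=0 v=2: → [0,9); WM=1
i=5 t=5 v=3: → [5,14),[0,9); WM=3
i=6 t=5 v=6: → [5,14),[0,9); WM=3
i=7 t=7 v=1: → [5,14),[0,9); WM=5
i=8 t=7 v=7: → [5,14),[0,9); WM=5
i=9 t=8 v=1: → [5,14),[0,9); WM=6
i=10 t=16 v=7: → [15,24),[10,19); WM=14; [0,9) fires=7 [5,14) fires=7
i=11 t=17 v=7: → [15,24),[10,19); WM=15
i=12 t=22 v=2: → [20,29),[15,24); WM=20; [10,19) fires=7
i=13 t=9 v=8: DROP (t<20-4); WM=20
i=14 t=21 v=4: → [20,29),[15,24); WM=20
i=15 t=23 v=2: → [20,29),[15,24); WM=21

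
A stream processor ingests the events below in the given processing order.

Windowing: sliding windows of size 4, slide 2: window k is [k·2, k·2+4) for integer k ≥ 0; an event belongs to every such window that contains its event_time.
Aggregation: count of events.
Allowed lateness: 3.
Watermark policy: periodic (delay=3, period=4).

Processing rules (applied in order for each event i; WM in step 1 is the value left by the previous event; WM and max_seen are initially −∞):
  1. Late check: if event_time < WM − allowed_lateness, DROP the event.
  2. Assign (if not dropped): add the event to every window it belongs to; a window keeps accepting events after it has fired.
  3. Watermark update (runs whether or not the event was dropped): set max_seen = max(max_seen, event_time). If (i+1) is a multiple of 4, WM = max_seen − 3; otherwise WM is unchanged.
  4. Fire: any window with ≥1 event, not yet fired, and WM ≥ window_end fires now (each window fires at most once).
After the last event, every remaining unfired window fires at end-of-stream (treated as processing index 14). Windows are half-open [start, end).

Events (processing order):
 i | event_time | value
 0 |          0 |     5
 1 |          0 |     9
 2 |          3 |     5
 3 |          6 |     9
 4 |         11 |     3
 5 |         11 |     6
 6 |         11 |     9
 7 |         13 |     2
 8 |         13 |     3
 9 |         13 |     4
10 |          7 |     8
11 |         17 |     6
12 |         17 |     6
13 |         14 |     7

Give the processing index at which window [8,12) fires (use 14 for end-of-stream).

11

i=0 t=0 v=5: → [0,4); WM=−∞
i=1 t=0 v=9: → [0,4); WM=−∞
i=2 t=3 v=5: → [2,6),[0,4); WM=−∞
i=3 t=6 v=9: → [6,10),[4,8); WM=3
i=4 t=11 v=3: → [10,14),[8,12); WM=3
i=5 t=11 v=6: → [10,14),[8,12); WM=3
i=6 t=11 v=9: → [10,14),[8,12); WM=3
i=7 t=13 v=2: → [12,16),[10,14); WM=10; [0,4) fires=3 [2,6) fires=1 [4,8) fires=1 [6,10) fires=1
i=8 t=13 v=3: → [12,16),[10,14); WM=10
i=9 t=13 v=4: → [12,16),[10,14); WM=10
i=10 t=7 v=8: → [6,10),[4,8); WM=10
i=11 t=17 v=6: → [16,20),[14,18); WM=14; [8,12) fires=3 [10,14) fires=6
i=12 t=17 v=6: → [16,20),[14,18); WM=14
i=13 t=14 v=7: → [14,18),[12,16); WM=14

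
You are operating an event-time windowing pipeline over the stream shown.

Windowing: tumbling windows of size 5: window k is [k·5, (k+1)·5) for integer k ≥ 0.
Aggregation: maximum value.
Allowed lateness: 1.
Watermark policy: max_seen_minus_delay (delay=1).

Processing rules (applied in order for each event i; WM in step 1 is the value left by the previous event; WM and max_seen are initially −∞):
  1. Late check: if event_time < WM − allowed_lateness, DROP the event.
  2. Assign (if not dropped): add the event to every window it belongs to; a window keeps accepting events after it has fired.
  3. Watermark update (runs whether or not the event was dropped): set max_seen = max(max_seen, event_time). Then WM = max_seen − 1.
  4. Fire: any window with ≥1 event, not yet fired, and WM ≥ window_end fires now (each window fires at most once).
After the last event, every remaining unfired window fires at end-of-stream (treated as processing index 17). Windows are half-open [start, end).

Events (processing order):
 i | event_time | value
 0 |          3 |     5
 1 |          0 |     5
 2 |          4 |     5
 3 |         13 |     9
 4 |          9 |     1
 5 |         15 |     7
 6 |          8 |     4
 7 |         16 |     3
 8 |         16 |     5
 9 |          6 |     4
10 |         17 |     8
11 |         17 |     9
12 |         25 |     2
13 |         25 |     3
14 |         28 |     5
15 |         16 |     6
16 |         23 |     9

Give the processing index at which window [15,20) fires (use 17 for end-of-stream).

i=0 t=3 v=5: → [0,5); WM=2
i=1 t=0 v=5: DROP (t<2-1); WM=2
i=2 t=4 v=5: → [0,5); WM=3
i=3 t=13 v=9: → [10,15); WM=12; [0,5) fires=5
i=4 t=9 v=1: DROP (t<12-1); WM=12
i=5 t=15 v=7: → [15,20); WM=14
i=6 t=8 v=4: DROP (t<14-1); WM=14
i=7 t=16 v=3: → [15,20); WM=15; [10,15) fires=9
i=8 t=16 v=5: → [15,20); WM=15
i=9 t=6 v=4: DROP (t<15-1); WM=15
i=10 t=17 v=8: → [15,20); WM=16
i=11 t=17 v=9: → [15,20); WM=16
i=12 t=25 v=2: → [25,30); WM=24; [15,20) fires=9
i=13 t=25 v=3: → [25,30); WM=24
i=14 t=28 v=5: → [25,30); WM=27
i=15 t=16 v=6: DROP (t<27-1); WM=27
i=16 t=23 v=9: DROP (t<27-1); WM=27

12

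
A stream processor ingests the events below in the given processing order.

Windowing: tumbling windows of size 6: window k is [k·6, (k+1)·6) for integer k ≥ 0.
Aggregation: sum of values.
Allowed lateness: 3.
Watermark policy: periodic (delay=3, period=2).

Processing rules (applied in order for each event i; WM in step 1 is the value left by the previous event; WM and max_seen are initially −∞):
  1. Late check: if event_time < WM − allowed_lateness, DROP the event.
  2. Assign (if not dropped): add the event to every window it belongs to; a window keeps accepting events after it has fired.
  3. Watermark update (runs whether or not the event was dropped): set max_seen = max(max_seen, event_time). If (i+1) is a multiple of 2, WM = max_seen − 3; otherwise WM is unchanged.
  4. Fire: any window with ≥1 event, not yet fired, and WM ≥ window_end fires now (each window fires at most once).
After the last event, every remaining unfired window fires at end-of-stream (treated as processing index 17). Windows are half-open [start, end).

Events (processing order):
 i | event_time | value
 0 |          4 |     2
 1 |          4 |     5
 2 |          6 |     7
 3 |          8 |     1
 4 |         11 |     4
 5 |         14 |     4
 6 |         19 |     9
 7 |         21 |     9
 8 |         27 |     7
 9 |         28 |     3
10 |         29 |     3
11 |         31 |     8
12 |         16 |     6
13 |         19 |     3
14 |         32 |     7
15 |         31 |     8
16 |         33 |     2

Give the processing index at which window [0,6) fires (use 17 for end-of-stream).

i=0 t=4 v=2: → [0,6); WM=−∞
i=1 t=4 v=5: → [0,6); WM=1
i=2 t=6 v=7: → [6,12); WM=1
i=3 t=8 v=1: → [6,12); WM=5
i=4 t=11 v=4: → [6,12); WM=5
i=5 t=14 v=4: → [12,18); WM=11; [0,6) fires=7
i=6 t=19 v=9: → [18,24); WM=11
i=7 t=21 v=9: → [18,24); WM=18; [6,12) fires=12 [12,18) fires=4
i=8 t=27 v=7: → [24,30); WM=18
i=9 t=28 v=3: → [24,30); WM=25; [18,24) fires=18
i=10 t=29 v=3: → [24,30); WM=25
i=11 t=31 v=8: → [30,36); WM=28
i=12 t=16 v=6: DROP (t<28-3); WM=28
i=13 t=19 v=3: DROP (t<28-3); WM=28
i=14 t=32 v=7: → [30,36); WM=28
i=15 t=31 v=8: → [30,36); WM=29
i=16 t=33 v=2: → [30,36); WM=29

5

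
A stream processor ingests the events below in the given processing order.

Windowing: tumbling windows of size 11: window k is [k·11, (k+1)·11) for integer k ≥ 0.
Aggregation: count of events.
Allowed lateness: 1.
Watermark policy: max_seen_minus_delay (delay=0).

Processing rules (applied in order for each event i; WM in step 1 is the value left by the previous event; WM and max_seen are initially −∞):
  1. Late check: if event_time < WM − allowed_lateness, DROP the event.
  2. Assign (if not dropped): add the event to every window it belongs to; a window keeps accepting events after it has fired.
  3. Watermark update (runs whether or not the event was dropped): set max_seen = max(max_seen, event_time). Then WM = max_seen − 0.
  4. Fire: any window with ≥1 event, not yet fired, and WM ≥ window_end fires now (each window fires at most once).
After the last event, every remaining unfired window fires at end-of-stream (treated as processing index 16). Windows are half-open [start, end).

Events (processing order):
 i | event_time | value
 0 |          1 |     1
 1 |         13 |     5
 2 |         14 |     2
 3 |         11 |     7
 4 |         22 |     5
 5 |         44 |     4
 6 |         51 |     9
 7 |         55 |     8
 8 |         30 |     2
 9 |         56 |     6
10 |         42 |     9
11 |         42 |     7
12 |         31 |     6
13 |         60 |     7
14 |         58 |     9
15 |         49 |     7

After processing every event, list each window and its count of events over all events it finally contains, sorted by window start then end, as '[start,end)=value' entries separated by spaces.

i=0 t=1 v=1: → [0,11); WM=1
i=1 t=13 v=5: → [11,22); WM=13; [0,11) fires=1
i=2 t=14 v=2: → [11,22); WM=14
i=3 t=11 v=7: DROP (t<14-1); WM=14
i=4 t=22 v=5: → [22,33); WM=22; [11,22) fires=2
i=5 t=44 v=4: → [44,55); WM=44; [22,33) fires=1
i=6 t=51 v=9: → [44,55); WM=51
i=7 t=55 v=8: → [55,66); WM=55; [44,55) fires=2
i=8 t=30 v=2: DROP (t<55-1); WM=55
i=9 t=56 v=6: → [55,66); WM=56
i=10 t=42 v=9: DROP (t<56-1); WM=56
i=11 t=42 v=7: DROP (t<56-1); WM=56
i=12 t=31 v=6: DROP (t<56-1); WM=56
i=13 t=60 v=7: → [55,66); WM=60
i=14 t=58 v=9: DROP (t<60-1); WM=60
i=15 t=49 v=7: DROP (t<60-1); WM=60

[0,11)=1 [11,22)=2 [22,33)=1 [44,55)=2 [55,66)=3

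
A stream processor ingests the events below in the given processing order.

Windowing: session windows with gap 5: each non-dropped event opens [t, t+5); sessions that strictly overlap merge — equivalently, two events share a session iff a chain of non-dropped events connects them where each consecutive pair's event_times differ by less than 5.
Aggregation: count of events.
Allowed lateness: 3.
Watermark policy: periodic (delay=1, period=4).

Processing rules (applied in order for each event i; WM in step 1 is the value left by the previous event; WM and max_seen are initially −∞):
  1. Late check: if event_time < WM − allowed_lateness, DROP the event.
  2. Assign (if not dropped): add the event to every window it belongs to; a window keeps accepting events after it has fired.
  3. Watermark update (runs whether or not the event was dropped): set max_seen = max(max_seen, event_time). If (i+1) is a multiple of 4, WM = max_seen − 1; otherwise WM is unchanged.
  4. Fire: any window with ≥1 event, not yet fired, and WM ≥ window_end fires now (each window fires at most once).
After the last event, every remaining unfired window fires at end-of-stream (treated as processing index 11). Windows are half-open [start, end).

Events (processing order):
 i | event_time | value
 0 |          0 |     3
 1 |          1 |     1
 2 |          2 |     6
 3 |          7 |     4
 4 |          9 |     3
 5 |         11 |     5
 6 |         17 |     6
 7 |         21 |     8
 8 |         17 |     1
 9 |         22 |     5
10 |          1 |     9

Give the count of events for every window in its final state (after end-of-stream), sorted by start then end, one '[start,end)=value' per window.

i=0 t=0 v=3: → [0,5); WM=−∞
i=1 t=1 v=1: → [0,6); WM=−∞
i=2 t=2 v=6: → [0,7); WM=−∞
i=3 t=7 v=4: → [7,12); WM=6
i=4 t=9 v=3: → [7,14); WM=6
i=5 t=11 v=5: → [7,16); WM=6
i=6 t=17 v=6: → [17,22); WM=6
i=7 t=21 v=8: → [17,26); WM=20
i=8 t=17 v=1: → [17,26); WM=20
i=9 t=22 v=5: → [17,27); WM=20
i=10 t=1 v=9: DROP (t<20-3); WM=20

[0,7)=3 [7,16)=3 [17,27)=4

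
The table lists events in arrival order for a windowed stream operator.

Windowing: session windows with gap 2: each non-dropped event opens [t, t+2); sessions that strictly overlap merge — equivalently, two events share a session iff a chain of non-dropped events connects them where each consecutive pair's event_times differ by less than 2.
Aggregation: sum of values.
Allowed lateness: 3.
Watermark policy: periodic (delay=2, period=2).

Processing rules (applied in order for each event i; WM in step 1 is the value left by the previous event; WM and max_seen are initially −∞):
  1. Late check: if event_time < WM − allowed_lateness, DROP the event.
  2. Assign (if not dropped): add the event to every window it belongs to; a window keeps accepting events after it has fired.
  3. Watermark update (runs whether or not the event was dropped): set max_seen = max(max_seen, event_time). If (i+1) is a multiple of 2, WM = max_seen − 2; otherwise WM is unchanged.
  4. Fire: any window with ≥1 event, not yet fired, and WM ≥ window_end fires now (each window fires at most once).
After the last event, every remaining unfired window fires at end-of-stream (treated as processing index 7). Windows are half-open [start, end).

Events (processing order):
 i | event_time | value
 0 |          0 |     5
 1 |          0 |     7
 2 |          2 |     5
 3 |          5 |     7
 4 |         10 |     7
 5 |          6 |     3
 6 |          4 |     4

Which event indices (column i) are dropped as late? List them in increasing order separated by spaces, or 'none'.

i=0 t=0 v=5: → [0,2); WM=−∞
i=1 t=0 v=7: → [0,2); WM=-2
i=2 t=2 v=5: → [2,4); WM=-2
i=3 t=5 v=7: → [5,7); WM=3
i=4 t=10 v=7: → [10,12); WM=3
i=5 t=6 v=3: → [5,8); WM=8
i=6 t=4 v=4: DROP (t<8-3); WM=8

6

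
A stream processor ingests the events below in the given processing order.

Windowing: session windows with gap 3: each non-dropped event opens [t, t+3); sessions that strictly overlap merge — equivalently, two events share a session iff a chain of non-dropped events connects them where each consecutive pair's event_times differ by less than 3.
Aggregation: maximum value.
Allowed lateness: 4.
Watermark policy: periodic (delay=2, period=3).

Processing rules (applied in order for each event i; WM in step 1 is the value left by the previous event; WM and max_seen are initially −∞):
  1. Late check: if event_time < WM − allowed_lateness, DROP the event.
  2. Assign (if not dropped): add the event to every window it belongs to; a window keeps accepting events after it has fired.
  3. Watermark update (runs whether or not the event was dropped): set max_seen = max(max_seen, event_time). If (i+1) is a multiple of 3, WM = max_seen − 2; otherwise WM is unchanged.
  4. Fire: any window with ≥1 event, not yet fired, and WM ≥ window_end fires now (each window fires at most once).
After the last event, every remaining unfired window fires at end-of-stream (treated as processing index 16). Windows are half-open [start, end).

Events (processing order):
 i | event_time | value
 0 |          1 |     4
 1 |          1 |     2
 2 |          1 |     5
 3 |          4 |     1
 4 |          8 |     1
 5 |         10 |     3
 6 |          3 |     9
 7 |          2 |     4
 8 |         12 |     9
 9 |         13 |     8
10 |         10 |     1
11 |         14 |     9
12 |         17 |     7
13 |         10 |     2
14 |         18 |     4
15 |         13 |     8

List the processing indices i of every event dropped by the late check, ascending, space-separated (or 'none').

i=0 t=1 v=4: → [1,4); WM=−∞
i=1 t=1 v=2: → [1,4); WM=−∞
i=2 t=1 v=5: → [1,4); WM=-1
i=3 t=4 v=1: → [4,7); WM=-1
i=4 t=8 v=1: → [8,11); WM=-1
i=5 t=10 v=3: → [8,13); WM=8
i=6 t=3 v=9: DROP (t<8-4); WM=8
i=7 t=2 v=4: DROP (t<8-4); WM=8
i=8 t=12 v=9: → [8,15); WM=10
i=9 t=13 v=8: → [8,16); WM=10
i=10 t=10 v=1: → [8,16); WM=10
i=11 t=14 v=9: → [8,17); WM=12
i=12 t=17 v=7: → [17,20); WM=12
i=13 t=10 v=2: → [8,17); WM=12
i=14 t=18 v=4: → [17,21); WM=16
i=15 t=13 v=8: → [8,17); WM=16

6 7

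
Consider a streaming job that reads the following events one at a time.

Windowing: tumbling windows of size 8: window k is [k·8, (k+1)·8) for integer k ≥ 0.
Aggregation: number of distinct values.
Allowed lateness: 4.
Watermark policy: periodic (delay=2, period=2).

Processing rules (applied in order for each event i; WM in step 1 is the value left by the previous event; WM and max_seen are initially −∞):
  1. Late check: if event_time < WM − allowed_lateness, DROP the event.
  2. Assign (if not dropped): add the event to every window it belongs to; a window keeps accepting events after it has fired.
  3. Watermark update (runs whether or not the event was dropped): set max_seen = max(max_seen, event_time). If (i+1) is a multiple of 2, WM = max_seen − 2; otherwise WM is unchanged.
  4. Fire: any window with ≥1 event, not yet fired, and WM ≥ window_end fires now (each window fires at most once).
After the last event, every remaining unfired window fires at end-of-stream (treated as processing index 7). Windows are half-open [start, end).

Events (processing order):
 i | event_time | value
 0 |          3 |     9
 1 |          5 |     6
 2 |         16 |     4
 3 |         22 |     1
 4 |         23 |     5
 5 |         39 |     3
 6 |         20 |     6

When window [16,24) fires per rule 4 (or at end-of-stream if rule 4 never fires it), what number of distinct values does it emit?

i=0 t=3 v=9: → [0,8); WM=−∞
i=1 t=5 v=6: → [0,8); WM=3
i=2 t=16 v=4: → [16,24); WM=3
i=3 t=22 v=1: → [16,24); WM=20; [0,8) fires=2
i=4 t=23 v=5: → [16,24); WM=20
i=5 t=39 v=3: → [32,40); WM=37; [16,24) fires=3
i=6 t=20 v=6: DROP (t<37-4); WM=37

3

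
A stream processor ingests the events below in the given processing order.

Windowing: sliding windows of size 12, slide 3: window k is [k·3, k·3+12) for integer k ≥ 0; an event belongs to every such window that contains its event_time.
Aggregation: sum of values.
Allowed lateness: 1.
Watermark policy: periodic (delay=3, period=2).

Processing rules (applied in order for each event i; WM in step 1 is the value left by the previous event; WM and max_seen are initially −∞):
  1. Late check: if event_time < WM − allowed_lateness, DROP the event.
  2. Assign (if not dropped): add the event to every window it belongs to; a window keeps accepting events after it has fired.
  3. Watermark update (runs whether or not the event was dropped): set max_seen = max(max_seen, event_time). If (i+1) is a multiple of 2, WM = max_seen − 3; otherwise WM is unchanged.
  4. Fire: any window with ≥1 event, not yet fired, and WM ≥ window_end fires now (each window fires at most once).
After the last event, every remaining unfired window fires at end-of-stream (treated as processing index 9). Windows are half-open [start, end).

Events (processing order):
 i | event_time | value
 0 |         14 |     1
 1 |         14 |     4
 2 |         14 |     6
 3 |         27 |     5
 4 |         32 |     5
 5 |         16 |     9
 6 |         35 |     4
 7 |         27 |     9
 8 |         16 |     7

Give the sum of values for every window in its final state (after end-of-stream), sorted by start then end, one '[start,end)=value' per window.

[3,15)=11 [6,18)=11 [9,21)=11 [12,24)=11 [18,30)=5 [21,33)=10 [24,36)=14 [27,39)=14 [30,42)=9 [33,45)=4

i=0 t=14 v=1: → [12,24),[9,21),[6,18),[3,15); WM=−∞
i=1 t=14 v=4: → [12,24),[9,21),[6,18),[3,15); WM=11
i=2 t=14 v=6: → [12,24),[9,21),[6,18),[3,15); WM=11
i=3 t=27 v=5: → [27,39),[24,36),[21,33),[18,30); WM=24; [3,15) fires=11 [6,18) fires=11 [9,21) fires=11 [12,24) fires=11
i=4 t=32 v=5: → [30,42),[27,39),[24,36),[21,33); WM=24
i=5 t=16 v=9: DROP (t<24-1); WM=29
i=6 t=35 v=4: → [33,45),[30,42),[27,39),[24,36); WM=29
i=7 t=27 v=9: DROP (t<29-1); WM=32; [18,30) fires=5
i=8 t=16 v=7: DROP (t<32-1); WM=32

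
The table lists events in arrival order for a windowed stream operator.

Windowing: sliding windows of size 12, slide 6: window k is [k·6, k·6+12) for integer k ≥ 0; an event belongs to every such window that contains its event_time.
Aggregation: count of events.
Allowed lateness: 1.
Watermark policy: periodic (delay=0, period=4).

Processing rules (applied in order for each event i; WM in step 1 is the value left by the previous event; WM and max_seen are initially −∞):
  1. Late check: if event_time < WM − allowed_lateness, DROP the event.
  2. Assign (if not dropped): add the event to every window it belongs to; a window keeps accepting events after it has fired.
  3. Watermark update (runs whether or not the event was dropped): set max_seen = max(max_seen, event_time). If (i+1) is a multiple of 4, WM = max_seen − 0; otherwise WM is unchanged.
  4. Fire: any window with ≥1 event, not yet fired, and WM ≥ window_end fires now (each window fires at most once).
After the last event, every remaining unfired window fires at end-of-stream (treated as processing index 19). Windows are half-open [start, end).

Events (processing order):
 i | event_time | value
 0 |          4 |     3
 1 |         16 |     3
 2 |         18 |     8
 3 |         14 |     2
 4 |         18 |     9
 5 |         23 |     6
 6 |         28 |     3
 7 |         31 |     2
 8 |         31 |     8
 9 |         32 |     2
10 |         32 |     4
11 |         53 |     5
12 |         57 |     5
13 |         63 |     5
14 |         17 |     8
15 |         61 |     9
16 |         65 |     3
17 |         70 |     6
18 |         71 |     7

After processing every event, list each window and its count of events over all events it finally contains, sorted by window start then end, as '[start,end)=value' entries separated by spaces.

[0,12)=1 [6,18)=2 [12,24)=5 [18,30)=4 [24,36)=5 [30,42)=4 [42,54)=1 [48,60)=2 [54,66)=4 [60,72)=5 [66,78)=2

i=0 t=4 v=3: → [0,12); WM=−∞
i=1 t=16 v=3: → [12,24),[6,18); WM=−∞
i=2 t=18 v=8: → [18,30),[12,24); WM=−∞
i=3 t=14 v=2: → [12,24),[6,18); WM=18; [0,12) fires=1 [6,18) fires=2
i=4 t=18 v=9: → [18,30),[12,24); WM=18
i=5 t=23 v=6: → [18,30),[12,24); WM=18
i=6 t=28 v=3: → [24,36),[18,30); WM=18
i=7 t=31 v=2: → [30,42),[24,36); WM=31; [12,24) fires=5 [18,30) fires=4
i=8 t=31 v=8: → [30,42),[24,36); WM=31
i=9 t=32 v=2: → [30,42),[24,36); WM=31
i=10 t=32 v=4: → [30,42),[24,36); WM=31
i=11 t=53 v=5: → [48,60),[42,54); WM=53; [24,36) fires=5 [30,42) fires=4
i=12 t=57 v=5: → [54,66),[48,60); WM=53
i=13 t=63 v=5: → [60,72),[54,66); WM=53
i=14 t=17 v=8: DROP (t<53-1); WM=53
i=15 t=61 v=9: → [60,72),[54,66); WM=63; [42,54) fires=1 [48,60) fires=2
i=16 t=65 v=3: → [60,72),[54,66); WM=63
i=17 t=70 v=6: → [66,78),[60,72); WM=63
i=18 t=71 v=7: → [66,78),[60,72); WM=63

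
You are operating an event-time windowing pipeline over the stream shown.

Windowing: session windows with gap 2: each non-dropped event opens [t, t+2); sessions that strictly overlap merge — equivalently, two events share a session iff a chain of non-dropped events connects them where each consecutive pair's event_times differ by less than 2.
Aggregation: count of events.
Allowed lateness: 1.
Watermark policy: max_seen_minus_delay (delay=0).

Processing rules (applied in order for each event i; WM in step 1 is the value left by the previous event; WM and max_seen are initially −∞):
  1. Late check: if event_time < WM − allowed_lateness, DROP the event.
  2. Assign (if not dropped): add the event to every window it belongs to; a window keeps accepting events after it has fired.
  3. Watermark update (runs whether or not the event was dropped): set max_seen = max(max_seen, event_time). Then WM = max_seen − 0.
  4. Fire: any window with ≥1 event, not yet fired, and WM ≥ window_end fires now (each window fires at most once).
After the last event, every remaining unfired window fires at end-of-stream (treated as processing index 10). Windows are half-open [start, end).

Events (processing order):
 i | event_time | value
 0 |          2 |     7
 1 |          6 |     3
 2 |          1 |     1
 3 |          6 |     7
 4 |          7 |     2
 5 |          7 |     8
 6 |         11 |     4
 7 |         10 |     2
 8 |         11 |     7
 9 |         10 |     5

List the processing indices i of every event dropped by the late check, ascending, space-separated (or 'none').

2

i=0 t=2 v=7: → [2,4); WM=2
i=1 t=6 v=3: → [6,8); WM=6
i=2 t=1 v=1: DROP (t<6-1); WM=6
i=3 t=6 v=7: → [6,8); WM=6
i=4 t=7 v=2: → [6,9); WM=7
i=5 t=7 v=8: → [6,9); WM=7
i=6 t=11 v=4: → [11,13); WM=11
i=7 t=10 v=2: → [10,13); WM=11
i=8 t=11 v=7: → [10,13); WM=11
i=9 t=10 v=5: → [10,13); WM=11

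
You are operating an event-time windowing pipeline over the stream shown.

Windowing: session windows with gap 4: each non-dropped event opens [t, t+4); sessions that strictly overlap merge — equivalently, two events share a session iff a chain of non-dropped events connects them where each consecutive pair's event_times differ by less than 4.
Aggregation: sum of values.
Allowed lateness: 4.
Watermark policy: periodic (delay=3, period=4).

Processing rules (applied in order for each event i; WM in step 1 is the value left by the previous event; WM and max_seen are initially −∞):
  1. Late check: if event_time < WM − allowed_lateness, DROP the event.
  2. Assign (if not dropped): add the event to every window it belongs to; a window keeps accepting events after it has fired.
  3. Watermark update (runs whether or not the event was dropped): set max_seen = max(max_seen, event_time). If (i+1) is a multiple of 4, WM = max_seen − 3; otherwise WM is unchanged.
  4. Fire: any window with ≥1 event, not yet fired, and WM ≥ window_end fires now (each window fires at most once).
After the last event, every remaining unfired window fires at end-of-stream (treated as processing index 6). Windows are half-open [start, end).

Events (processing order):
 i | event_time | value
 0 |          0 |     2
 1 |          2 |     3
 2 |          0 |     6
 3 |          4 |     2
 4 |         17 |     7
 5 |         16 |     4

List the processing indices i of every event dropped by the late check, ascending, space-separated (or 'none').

none

i=0 t=0 v=2: → [0,4); WM=−∞
i=1 t=2 v=3: → [0,6); WM=−∞
i=2 t=0 v=6: → [0,6); WM=−∞
i=3 t=4 v=2: → [0,8); WM=1
i=4 t=17 v=7: → [17,21); WM=1
i=5 t=16 v=4: → [16,21); WM=1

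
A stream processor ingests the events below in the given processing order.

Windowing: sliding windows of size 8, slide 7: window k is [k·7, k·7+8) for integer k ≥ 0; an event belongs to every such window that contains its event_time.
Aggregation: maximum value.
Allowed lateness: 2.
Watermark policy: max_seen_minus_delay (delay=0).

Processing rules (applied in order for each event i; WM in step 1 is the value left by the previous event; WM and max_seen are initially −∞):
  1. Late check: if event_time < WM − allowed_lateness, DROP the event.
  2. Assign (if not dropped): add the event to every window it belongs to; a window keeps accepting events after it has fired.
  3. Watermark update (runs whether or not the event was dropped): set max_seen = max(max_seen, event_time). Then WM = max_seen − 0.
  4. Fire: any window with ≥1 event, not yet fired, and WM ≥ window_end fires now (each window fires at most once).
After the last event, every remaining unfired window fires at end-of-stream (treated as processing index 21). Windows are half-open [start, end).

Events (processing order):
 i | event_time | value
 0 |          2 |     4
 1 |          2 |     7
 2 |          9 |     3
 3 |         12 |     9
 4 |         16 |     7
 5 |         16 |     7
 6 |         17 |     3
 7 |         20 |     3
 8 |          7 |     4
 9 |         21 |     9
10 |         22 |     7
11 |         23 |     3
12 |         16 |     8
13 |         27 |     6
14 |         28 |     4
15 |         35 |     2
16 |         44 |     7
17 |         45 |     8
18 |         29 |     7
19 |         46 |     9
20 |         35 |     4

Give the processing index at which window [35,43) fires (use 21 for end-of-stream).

16

i=0 t=2 v=4: → [0,8); WM=2
i=1 t=2 v=7: → [0,8); WM=2
i=2 t=9 v=3: → [7,15); WM=9; [0,8) fires=7
i=3 t=12 v=9: → [7,15); WM=12
i=4 t=16 v=7: → [14,22); WM=16; [7,15) fires=9
i=5 t=16 v=7: → [14,22); WM=16
i=6 t=17 v=3: → [14,22); WM=17
i=7 t=20 v=3: → [14,22); WM=20
i=8 t=7 v=4: DROP (t<20-2); WM=20
i=9 t=21 v=9: → [21,29),[14,22); WM=21
i=10 t=22 v=7: → [21,29); WM=22; [14,22) fires=9
i=11 t=23 v=3: → [21,29); WM=23
i=12 t=16 v=8: DROP (t<23-2); WM=23
i=13 t=27 v=6: → [21,29); WM=27
i=14 t=28 v=4: → [28,36),[21,29); WM=28
i=15 t=35 v=2: → [35,43),[28,36); WM=35; [21,29) fires=9
i=16 t=44 v=7: → [42,50); WM=44; [28,36) fires=4 [35,43) fires=2
i=17 t=45 v=8: → [42,50); WM=45
i=18 t=29 v=7: DROP (t<45-2); WM=45
i=19 t=46 v=9: → [42,50); WM=46
i=20 t=35 v=4: DROP (t<46-2); WM=46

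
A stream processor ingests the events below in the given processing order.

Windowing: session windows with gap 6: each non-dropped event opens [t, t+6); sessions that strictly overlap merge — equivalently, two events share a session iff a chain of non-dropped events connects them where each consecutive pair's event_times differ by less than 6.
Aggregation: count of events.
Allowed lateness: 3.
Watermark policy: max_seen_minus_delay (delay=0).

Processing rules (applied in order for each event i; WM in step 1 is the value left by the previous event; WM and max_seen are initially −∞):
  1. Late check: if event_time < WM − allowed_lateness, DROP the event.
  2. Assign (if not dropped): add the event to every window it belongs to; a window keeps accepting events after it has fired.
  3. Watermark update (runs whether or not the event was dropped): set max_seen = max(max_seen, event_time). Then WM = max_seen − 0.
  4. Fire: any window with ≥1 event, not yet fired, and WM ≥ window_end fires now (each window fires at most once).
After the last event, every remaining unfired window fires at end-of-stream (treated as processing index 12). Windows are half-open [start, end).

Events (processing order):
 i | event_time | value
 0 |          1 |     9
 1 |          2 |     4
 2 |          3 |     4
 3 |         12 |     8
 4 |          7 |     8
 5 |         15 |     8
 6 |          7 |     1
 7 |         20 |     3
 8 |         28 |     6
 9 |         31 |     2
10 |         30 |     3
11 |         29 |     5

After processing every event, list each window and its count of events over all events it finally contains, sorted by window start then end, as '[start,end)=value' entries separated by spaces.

i=0 t=1 v=9: → [1,7); WM=1
i=1 t=2 v=4: → [1,8); WM=2
i=2 t=3 v=4: → [1,9); WM=3
i=3 t=12 v=8: → [12,18); WM=12
i=4 t=7 v=8: DROP (t<12-3); WM=12
i=5 t=15 v=8: → [12,21); WM=15
i=6 t=7 v=1: DROP (t<15-3); WM=15
i=7 t=20 v=3: → [12,26); WM=20
i=8 t=28 v=6: → [28,34); WM=28
i=9 t=31 v=2: → [28,37); WM=31
i=10 t=30 v=3: → [28,37); WM=31
i=11 t=29 v=5: → [28,37); WM=31

[1,9)=3 [12,26)=3 [28,37)=4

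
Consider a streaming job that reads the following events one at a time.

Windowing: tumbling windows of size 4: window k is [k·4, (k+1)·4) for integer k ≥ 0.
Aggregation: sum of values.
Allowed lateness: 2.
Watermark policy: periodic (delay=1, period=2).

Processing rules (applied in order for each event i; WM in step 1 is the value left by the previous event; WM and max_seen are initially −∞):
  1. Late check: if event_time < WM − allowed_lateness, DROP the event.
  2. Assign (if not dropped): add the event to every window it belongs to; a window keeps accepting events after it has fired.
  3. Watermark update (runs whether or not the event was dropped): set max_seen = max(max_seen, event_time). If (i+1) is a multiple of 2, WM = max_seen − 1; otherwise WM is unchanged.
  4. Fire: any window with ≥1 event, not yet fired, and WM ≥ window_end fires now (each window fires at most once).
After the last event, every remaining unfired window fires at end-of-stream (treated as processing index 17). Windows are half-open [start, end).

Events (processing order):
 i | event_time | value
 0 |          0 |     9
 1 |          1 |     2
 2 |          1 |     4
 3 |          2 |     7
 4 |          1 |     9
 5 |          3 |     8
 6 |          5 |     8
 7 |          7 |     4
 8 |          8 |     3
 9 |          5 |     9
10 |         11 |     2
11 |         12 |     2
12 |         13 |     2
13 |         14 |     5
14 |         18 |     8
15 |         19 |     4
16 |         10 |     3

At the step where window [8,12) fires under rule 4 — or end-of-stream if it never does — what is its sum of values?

5

i=0 t=0 v=9: → [0,4); WM=−∞
i=1 t=1 v=2: → [0,4); WM=0
i=2 t=1 v=4: → [0,4); WM=0
i=3 t=2 v=7: → [0,4); WM=1
i=4 t=1 v=9: → [0,4); WM=1
i=5 t=3 v=8: → [0,4); WM=2
i=6 t=5 v=8: → [4,8); WM=2
i=7 t=7 v=4: → [4,8); WM=6; [0,4) fires=39
i=8 t=8 v=3: → [8,12); WM=6
i=9 t=5 v=9: → [4,8); WM=7
i=10 t=11 v=2: → [8,12); WM=7
i=11 t=12 v=2: → [12,16); WM=11; [4,8) fires=21
i=12 t=13 v=2: → [12,16); WM=11
i=13 t=14 v=5: → [12,16); WM=13; [8,12) fires=5
i=14 t=18 v=8: → [16,20); WM=13
i=15 t=19 v=4: → [16,20); WM=18; [12,16) fires=9
i=16 t=10 v=3: DROP (t<18-2); WM=18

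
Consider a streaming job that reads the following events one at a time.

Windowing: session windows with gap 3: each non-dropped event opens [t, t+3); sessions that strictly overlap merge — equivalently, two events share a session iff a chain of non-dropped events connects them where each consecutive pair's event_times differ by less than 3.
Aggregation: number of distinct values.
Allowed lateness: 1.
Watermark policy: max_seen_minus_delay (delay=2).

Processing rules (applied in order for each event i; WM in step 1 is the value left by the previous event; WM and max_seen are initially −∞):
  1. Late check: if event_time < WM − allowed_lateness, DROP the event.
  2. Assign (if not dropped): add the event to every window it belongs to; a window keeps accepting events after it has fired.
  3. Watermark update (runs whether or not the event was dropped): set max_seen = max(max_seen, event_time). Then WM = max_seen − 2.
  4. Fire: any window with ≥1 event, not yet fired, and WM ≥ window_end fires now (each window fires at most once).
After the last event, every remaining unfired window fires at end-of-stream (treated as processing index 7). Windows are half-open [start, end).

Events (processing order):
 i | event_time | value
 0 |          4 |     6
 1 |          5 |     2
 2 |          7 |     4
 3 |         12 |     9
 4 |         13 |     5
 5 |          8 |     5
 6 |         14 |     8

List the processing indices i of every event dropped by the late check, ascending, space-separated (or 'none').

i=0 t=4 v=6: → [4,7); WM=2
i=1 t=5 v=2: → [4,8); WM=3
i=2 t=7 v=4: → [4,10); WM=5
i=3 t=12 v=9: → [12,15); WM=10
i=4 t=13 v=5: → [12,16); WM=11
i=5 t=8 v=5: DROP (t<11-1); WM=11
i=6 t=14 v=8: → [12,17); WM=12

5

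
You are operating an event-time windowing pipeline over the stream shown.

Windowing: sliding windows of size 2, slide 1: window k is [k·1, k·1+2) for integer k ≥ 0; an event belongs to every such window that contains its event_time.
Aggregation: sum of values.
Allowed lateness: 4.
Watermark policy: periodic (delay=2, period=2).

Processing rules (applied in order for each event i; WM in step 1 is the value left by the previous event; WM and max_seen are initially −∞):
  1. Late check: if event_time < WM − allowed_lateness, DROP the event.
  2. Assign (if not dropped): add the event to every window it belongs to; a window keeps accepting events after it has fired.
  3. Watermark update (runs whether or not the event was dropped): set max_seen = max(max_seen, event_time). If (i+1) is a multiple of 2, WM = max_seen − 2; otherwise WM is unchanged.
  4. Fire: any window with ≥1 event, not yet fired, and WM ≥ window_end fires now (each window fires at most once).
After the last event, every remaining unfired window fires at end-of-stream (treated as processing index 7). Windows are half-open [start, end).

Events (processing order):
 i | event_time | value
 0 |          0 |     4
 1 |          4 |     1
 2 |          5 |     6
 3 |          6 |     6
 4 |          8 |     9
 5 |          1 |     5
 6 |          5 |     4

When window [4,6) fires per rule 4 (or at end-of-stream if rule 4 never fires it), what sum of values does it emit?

i=0 t=0 v=4: → [0,2); WM=−∞
i=1 t=4 v=1: → [4,6),[3,5); WM=2; [0,2) fires=4
i=2 t=5 v=6: → [5,7),[4,6); WM=2
i=3 t=6 v=6: → [6,8),[5,7); WM=4
i=4 t=8 v=9: → [8,10),[7,9); WM=4
i=5 t=1 v=5: → [1,3),[0,2); WM=6; [1,3) fires=5 [3,5) fires=1 [4,6) fires=7
i=6 t=5 v=4: → [5,7),[4,6); WM=6

7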